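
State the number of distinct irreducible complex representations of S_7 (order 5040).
15

Solution. The number of irreducible complex representations of a finite group equals its number of conjugacy classes. Conjugacy classes in S_7 correspond to cycle types, i.e. partitions of 7; there are p(7) = 15 of them, so S_7 (order 5040) has exactly 15 irreducible complex representations.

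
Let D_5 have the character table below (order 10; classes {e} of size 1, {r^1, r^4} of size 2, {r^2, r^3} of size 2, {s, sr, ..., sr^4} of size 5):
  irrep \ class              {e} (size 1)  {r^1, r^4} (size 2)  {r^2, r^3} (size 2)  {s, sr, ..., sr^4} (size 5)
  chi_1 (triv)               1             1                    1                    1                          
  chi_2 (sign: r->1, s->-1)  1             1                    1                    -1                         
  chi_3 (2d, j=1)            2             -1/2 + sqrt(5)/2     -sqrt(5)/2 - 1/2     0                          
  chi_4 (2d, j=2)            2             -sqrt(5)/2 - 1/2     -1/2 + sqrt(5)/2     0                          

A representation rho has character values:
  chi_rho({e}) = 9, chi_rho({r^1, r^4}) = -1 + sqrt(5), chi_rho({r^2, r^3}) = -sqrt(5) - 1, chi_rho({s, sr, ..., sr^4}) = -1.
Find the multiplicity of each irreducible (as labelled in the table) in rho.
Multiplicities: chi_1: 0, chi_2: 1, chi_3: 3, chi_4: 1.

Reasoning: Use <chi_rho, chi> = (1/|G|) sum_C |C| * chi_rho(C) * conj(chi(C)) with |G| = 10 for each irreducible chi in the table:
  <chi_rho, chi_1> = (1/10)[1*(9)*conj(1) + 2*(-1 + sqrt(5))*conj(1) + 2*(-sqrt(5) - 1)*conj(1) + 5*(-1)*conj(1)]
      = (1/10)[(9) + (-2 + 2*sqrt(5)) + (-2*sqrt(5) - 2) + (-5)] = 0/10 = 0
  <chi_rho, chi_2> = (1/10)[1*(9)*conj(1) + 2*(-1 + sqrt(5))*conj(1) + 2*(-sqrt(5) - 1)*conj(1) + 5*(-1)*conj(-1)]
      = (1/10)[(9) + (-2 + 2*sqrt(5)) + (-2*sqrt(5) - 2) + (5)] = 10/10 = 1
  <chi_rho, chi_3> = (1/10)[1*(9)*conj(2) + 2*(-1 + sqrt(5))*conj(-1/2 + sqrt(5)/2) + 2*(-sqrt(5) - 1)*conj(-sqrt(5)/2 - 1/2) + 5*(-1)*conj(0)]
      = (1/10)[(18) + (6 - 2*sqrt(5)) + (2*sqrt(5) + 6) + (0)] = 30/10 = 3
  <chi_rho, chi_4> = (1/10)[1*(9)*conj(2) + 2*(-1 + sqrt(5))*conj(-sqrt(5)/2 - 1/2) + 2*(-sqrt(5) - 1)*conj(-1/2 + sqrt(5)/2) + 5*(-1)*conj(0)]
      = (1/10)[(18) + (-4) + (-4) + (0)] = 10/10 = 1
Dimension check: dim(rho) = sum (mult * dim) = 0*1 + 1*1 + 3*2 + 1*2 = 9 = chi_rho(e) = 9.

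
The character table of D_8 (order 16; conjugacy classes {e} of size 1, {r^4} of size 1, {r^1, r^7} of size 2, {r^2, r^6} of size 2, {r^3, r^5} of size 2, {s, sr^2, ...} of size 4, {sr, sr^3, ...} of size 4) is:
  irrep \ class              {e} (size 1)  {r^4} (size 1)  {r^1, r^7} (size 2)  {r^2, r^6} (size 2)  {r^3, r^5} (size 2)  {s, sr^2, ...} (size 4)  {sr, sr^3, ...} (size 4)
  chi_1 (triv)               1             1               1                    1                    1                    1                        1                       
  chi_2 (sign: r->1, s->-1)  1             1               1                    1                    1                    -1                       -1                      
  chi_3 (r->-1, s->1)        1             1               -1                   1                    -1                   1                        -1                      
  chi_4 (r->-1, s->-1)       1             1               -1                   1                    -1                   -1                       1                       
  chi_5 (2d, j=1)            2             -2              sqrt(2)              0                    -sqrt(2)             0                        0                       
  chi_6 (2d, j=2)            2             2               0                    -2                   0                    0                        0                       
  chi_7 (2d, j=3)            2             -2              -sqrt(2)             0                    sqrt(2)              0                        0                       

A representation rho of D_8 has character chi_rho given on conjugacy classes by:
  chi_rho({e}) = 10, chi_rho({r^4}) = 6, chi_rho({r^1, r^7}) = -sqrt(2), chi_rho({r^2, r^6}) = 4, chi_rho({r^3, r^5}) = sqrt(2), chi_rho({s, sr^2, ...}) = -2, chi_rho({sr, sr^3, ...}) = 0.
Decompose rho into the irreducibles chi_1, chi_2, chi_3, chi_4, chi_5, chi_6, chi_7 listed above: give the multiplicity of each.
Multiplicities: chi_1: 1, chi_2: 2, chi_3: 1, chi_4: 2, chi_5: 0, chi_6: 1, chi_7: 1.

Solution. Use <chi_rho, chi> = (1/|G|) sum_C |C| * chi_rho(C) * conj(chi(C)) with |G| = 16 for each irreducible chi in the table:
  <chi_rho, chi_1> = (1/16)[1*(10)*conj(1) + 1*(6)*conj(1) + 2*(-sqrt(2))*conj(1) + 2*(4)*conj(1) + 2*(sqrt(2))*conj(1) + 4*(-2)*conj(1) + 4*(0)*conj(1)]
      = (1/16)[(10) + (6) + (-2*sqrt(2)) + (8) + (2*sqrt(2)) + (-8) + (0)] = 16/16 = 1
  <chi_rho, chi_2> = (1/16)[1*(10)*conj(1) + 1*(6)*conj(1) + 2*(-sqrt(2))*conj(1) + 2*(4)*conj(1) + 2*(sqrt(2))*conj(1) + 4*(-2)*conj(-1) + 4*(0)*conj(-1)]
      = (1/16)[(10) + (6) + (-2*sqrt(2)) + (8) + (2*sqrt(2)) + (8) + (0)] = 32/16 = 2
  <chi_rho, chi_3> = (1/16)[1*(10)*conj(1) + 1*(6)*conj(1) + 2*(-sqrt(2))*conj(-1) + 2*(4)*conj(1) + 2*(sqrt(2))*conj(-1) + 4*(-2)*conj(1) + 4*(0)*conj(-1)]
      = (1/16)[(10) + (6) + (2*sqrt(2)) + (8) + (-2*sqrt(2)) + (-8) + (0)] = 16/16 = 1
  <chi_rho, chi_4> = (1/16)[1*(10)*conj(1) + 1*(6)*conj(1) + 2*(-sqrt(2))*conj(-1) + 2*(4)*conj(1) + 2*(sqrt(2))*conj(-1) + 4*(-2)*conj(-1) + 4*(0)*conj(1)]
      = (1/16)[(10) + (6) + (2*sqrt(2)) + (8) + (-2*sqrt(2)) + (8) + (0)] = 32/16 = 2
  <chi_rho, chi_5> = (1/16)[1*(10)*conj(2) + 1*(6)*conj(-2) + 2*(-sqrt(2))*conj(sqrt(2)) + 2*(4)*conj(0) + 2*(sqrt(2))*conj(-sqrt(2)) + 4*(-2)*conj(0) + 4*(0)*conj(0)]
      = (1/16)[(20) + (-12) + (-4) + (0) + (-4) + (0) + (0)] = 0/16 = 0
  <chi_rho, chi_6> = (1/16)[1*(10)*conj(2) + 1*(6)*conj(2) + 2*(-sqrt(2))*conj(0) + 2*(4)*conj(-2) + 2*(sqrt(2))*conj(0) + 4*(-2)*conj(0) + 4*(0)*conj(0)]
      = (1/16)[(20) + (12) + (0) + (-16) + (0) + (0) + (0)] = 16/16 = 1
  <chi_rho, chi_7> = (1/16)[1*(10)*conj(2) + 1*(6)*conj(-2) + 2*(-sqrt(2))*conj(-sqrt(2)) + 2*(4)*conj(0) + 2*(sqrt(2))*conj(sqrt(2)) + 4*(-2)*conj(0) + 4*(0)*conj(0)]
      = (1/16)[(20) + (-12) + (4) + (0) + (4) + (0) + (0)] = 16/16 = 1
Dimension check: dim(rho) = sum (mult * dim) = 1*1 + 2*1 + 1*1 + 2*1 + 0*2 + 1*2 + 1*2 = 10 = chi_rho(e) = 10.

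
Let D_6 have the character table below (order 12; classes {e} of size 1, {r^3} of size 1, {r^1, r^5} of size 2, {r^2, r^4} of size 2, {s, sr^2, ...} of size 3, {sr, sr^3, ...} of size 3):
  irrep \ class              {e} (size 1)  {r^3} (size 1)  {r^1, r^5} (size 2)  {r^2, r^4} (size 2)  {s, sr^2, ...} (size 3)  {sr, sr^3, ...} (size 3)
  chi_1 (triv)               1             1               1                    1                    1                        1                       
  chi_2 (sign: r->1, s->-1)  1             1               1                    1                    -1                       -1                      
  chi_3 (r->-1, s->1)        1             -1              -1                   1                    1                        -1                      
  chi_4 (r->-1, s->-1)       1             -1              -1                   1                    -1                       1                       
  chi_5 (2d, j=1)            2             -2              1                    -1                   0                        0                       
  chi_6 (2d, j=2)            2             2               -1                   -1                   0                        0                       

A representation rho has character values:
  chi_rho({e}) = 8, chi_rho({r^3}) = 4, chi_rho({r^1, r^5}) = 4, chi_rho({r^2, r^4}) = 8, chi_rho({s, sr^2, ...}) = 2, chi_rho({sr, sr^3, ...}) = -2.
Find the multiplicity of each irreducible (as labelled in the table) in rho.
Multiplicities: chi_1: 3, chi_2: 3, chi_3: 2, chi_4: 0, chi_5: 0, chi_6: 0.

Why: Use <chi_rho, chi> = (1/|G|) sum_C |C| * chi_rho(C) * conj(chi(C)) with |G| = 12 for each irreducible chi in the table:
  <chi_rho, chi_1> = (1/12)[1*(8)*conj(1) + 1*(4)*conj(1) + 2*(4)*conj(1) + 2*(8)*conj(1) + 3*(2)*conj(1) + 3*(-2)*conj(1)]
      = (1/12)[(8) + (4) + (8) + (16) + (6) + (-6)] = 36/12 = 3
  <chi_rho, chi_2> = (1/12)[1*(8)*conj(1) + 1*(4)*conj(1) + 2*(4)*conj(1) + 2*(8)*conj(1) + 3*(2)*conj(-1) + 3*(-2)*conj(-1)]
      = (1/12)[(8) + (4) + (8) + (16) + (-6) + (6)] = 36/12 = 3
  <chi_rho, chi_3> = (1/12)[1*(8)*conj(1) + 1*(4)*conj(-1) + 2*(4)*conj(-1) + 2*(8)*conj(1) + 3*(2)*conj(1) + 3*(-2)*conj(-1)]
      = (1/12)[(8) + (-4) + (-8) + (16) + (6) + (6)] = 24/12 = 2
  <chi_rho, chi_4> = (1/12)[1*(8)*conj(1) + 1*(4)*conj(-1) + 2*(4)*conj(-1) + 2*(8)*conj(1) + 3*(2)*conj(-1) + 3*(-2)*conj(1)]
      = (1/12)[(8) + (-4) + (-8) + (16) + (-6) + (-6)] = 0/12 = 0
  <chi_rho, chi_5> = (1/12)[1*(8)*conj(2) + 1*(4)*conj(-2) + 2*(4)*conj(1) + 2*(8)*conj(-1) + 3*(2)*conj(0) + 3*(-2)*conj(0)]
      = (1/12)[(16) + (-8) + (8) + (-16) + (0) + (0)] = 0/12 = 0
  <chi_rho, chi_6> = (1/12)[1*(8)*conj(2) + 1*(4)*conj(2) + 2*(4)*conj(-1) + 2*(8)*conj(-1) + 3*(2)*conj(0) + 3*(-2)*conj(0)]
      = (1/12)[(16) + (8) + (-8) + (-16) + (0) + (0)] = 0/12 = 0
Dimension check: dim(rho) = sum (mult * dim) = 3*1 + 3*1 + 2*1 + 0*1 + 0*2 + 0*2 = 8 = chi_rho(e) = 8.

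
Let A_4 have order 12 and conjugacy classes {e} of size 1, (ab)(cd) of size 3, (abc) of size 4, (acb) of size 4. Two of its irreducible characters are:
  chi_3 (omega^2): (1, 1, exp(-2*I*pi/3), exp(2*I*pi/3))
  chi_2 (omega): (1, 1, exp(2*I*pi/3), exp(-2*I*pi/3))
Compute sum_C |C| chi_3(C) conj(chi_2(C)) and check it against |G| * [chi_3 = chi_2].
Sum = 0; so <chi_3, chi_2> = 0 (distinct irreducibles are orthogonal).

Working: Compute term by term over conjugacy classes (|C| * chi_3(C) * conj(chi_2(C))):
  1*(1)*conj(1) + 3*(1)*conj(1) + 4*(exp(-2*I*pi/3))*conj(exp(2*I*pi/3)) + 4*(exp(2*I*pi/3))*conj(exp(-2*I*pi/3))
  = (1) + (3) + (4*exp(2*I*pi/3)) + (4*exp(-2*I*pi/3))
  = 0.
(Exp terms are combined using exp(i*s)*conj(exp(i*t)) = exp(i*(s-t)), and sums of them are collapsed using the identity that for every m > 1 the m distinct m-th roots of unity sum to 0, e.g. 1 + exp(2*I*pi/3) + exp(-2*I*pi/3) = 0.)
Dividing by |G| = 12 gives 0/12 = 0, matching the row-orthogonality relation <chi_3, chi_2> = [chi_3 = chi_2].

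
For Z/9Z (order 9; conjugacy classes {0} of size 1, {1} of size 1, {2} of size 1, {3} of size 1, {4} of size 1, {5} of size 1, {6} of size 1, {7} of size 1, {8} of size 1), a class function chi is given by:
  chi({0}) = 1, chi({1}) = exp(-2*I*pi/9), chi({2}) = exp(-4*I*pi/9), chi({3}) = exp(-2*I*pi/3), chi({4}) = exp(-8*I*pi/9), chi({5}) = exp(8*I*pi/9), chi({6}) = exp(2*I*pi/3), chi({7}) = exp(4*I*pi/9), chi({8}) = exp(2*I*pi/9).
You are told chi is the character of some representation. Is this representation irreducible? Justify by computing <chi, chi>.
Irreducible: <chi, chi> = 1.

Explanation: <chi, chi> = (1/|G|) sum_C |C| * |chi(C)|^2 = (1/9)[1*|1|^2 + 1*|exp(-2*I*pi/9)|^2 + 1*|exp(-4*I*pi/9)|^2 + 1*|exp(-2*I*pi/3)|^2 + 1*|exp(-8*I*pi/9)|^2 + 1*|exp(8*I*pi/9)|^2 + 1*|exp(2*I*pi/3)|^2 + 1*|exp(4*I*pi/9)|^2 + 1*|exp(2*I*pi/9)|^2]
  = (1/9)[(1) + (1) + (1) + (1) + (1) + (1) + (1) + (1) + (1)] = 9/9 = 1.
(Exp terms are combined using exp(i*s)*conj(exp(i*t)) = exp(i*(s-t)), and sums of them are collapsed using the identity that for every m > 1 the m distinct m-th roots of unity sum to 0, e.g. 1 + exp(2*I*pi/3) + exp(-2*I*pi/3) = 0.)
A character is irreducible iff <chi, chi> = 1, so this representation is irreducible.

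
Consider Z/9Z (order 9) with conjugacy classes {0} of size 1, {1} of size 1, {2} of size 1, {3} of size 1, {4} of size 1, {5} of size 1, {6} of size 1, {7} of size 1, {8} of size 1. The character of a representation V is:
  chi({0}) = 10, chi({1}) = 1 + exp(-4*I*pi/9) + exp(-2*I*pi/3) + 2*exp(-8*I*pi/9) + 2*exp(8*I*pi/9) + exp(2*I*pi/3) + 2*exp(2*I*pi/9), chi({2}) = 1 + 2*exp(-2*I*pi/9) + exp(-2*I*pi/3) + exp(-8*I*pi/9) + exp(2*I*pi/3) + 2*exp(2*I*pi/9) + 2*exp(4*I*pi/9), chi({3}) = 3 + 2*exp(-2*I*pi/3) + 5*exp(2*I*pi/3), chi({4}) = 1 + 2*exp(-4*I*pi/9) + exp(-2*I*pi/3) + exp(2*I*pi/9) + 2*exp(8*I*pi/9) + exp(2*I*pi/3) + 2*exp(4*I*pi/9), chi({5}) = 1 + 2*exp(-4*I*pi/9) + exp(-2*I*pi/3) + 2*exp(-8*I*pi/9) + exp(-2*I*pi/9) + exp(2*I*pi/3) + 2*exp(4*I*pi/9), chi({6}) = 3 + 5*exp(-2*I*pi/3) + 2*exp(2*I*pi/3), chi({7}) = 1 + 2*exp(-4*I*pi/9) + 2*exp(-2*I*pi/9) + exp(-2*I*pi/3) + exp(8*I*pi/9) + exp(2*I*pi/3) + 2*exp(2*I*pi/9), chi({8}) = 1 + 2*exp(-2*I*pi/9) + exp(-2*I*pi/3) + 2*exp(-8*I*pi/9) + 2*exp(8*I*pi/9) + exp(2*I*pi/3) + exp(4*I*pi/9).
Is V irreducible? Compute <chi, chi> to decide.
Not irreducible (reducible): <chi, chi> = 16 > 1.

<chi, chi> = (1/|G|) sum_C |C| * |chi(C)|^2 = (1/9)[1*|10|^2 + 1*|1 + exp(-4*I*pi/9) + exp(-2*I*pi/3) + 2*exp(-8*I*pi/9) + 2*exp(8*I*pi/9) + exp(2*I*pi/3) + 2*exp(2*I*pi/9)|^2 + 1*|1 + 2*exp(-2*I*pi/9) + exp(-2*I*pi/3) + exp(-8*I*pi/9) + exp(2*I*pi/3) + 2*exp(2*I*pi/9) + 2*exp(4*I*pi/9)|^2 + 1*|3 + 2*exp(-2*I*pi/3) + 5*exp(2*I*pi/3)|^2 + 1*|1 + 2*exp(-4*I*pi/9) + exp(-2*I*pi/3) + exp(2*I*pi/9) + 2*exp(8*I*pi/9) + exp(2*I*pi/3) + 2*exp(4*I*pi/9)|^2 + 1*|1 + 2*exp(-4*I*pi/9) + exp(-2*I*pi/3) + 2*exp(-8*I*pi/9) + exp(-2*I*pi/9) + exp(2*I*pi/3) + 2*exp(4*I*pi/9)|^2 + 1*|3 + 5*exp(-2*I*pi/3) + 2*exp(2*I*pi/3)|^2 + 1*|1 + 2*exp(-4*I*pi/9) + 2*exp(-2*I*pi/9) + exp(-2*I*pi/3) + exp(8*I*pi/9) + exp(2*I*pi/3) + 2*exp(2*I*pi/9)|^2 + 1*|1 + 2*exp(-2*I*pi/9) + exp(-2*I*pi/3) + 2*exp(-8*I*pi/9) + 2*exp(8*I*pi/9) + exp(2*I*pi/3) + exp(4*I*pi/9)|^2]
  = (1/9)[(100) + (16 + 11*exp(-2*I*pi/3) + 9*exp(-4*I*pi/9) + 11*exp(-2*I*pi/9) + 11*exp(-8*I*pi/9) + 11*exp(8*I*pi/9) + 11*exp(2*I*pi/9) + 9*exp(4*I*pi/9) + 11*exp(2*I*pi/3)) + (16 + 11*exp(-4*I*pi/9) + 11*exp(-2*I*pi/3) + 11*exp(-2*I*pi/9) + 9*exp(-8*I*pi/9) + 9*exp(8*I*pi/9) + 11*exp(2*I*pi/9) + 11*exp(2*I*pi/3) + 11*exp(4*I*pi/9)) + (7) + (16 + 11*exp(-4*I*pi/9) + 11*exp(-2*I*pi/3) + 9*exp(-2*I*pi/9) + 11*exp(-8*I*pi/9) + 11*exp(8*I*pi/9) + 9*exp(2*I*pi/9) + 11*exp(2*I*pi/3) + 11*exp(4*I*pi/9)) + (16 + 11*exp(-4*I*pi/9) + 11*exp(-2*I*pi/3) + 9*exp(-2*I*pi/9) + 11*exp(-8*I*pi/9) + 11*exp(8*I*pi/9) + 9*exp(2*I*pi/9) + 11*exp(2*I*pi/3) + 11*exp(4*I*pi/9)) + (7) + (16 + 11*exp(-4*I*pi/9) + 11*exp(-2*I*pi/3) + 11*exp(-2*I*pi/9) + 9*exp(-8*I*pi/9) + 9*exp(8*I*pi/9) + 11*exp(2*I*pi/9) + 11*exp(2*I*pi/3) + 11*exp(4*I*pi/9)) + (16 + 11*exp(-2*I*pi/3) + 9*exp(-4*I*pi/9) + 11*exp(-2*I*pi/9) + 11*exp(-8*I*pi/9) + 11*exp(8*I*pi/9) + 11*exp(2*I*pi/9) + 9*exp(4*I*pi/9) + 11*exp(2*I*pi/3))] = 144/9 = 16.
(Exp terms are combined using exp(i*s)*conj(exp(i*t)) = exp(i*(s-t)), and sums of them are collapsed using the identity that for every m > 1 the m distinct m-th roots of unity sum to 0, e.g. 1 + exp(2*I*pi/3) + exp(-2*I*pi/3) = 0.)
A character is irreducible iff <chi, chi> = 1, so this representation is reducible.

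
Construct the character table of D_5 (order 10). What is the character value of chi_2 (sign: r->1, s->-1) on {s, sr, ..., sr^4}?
Conjugacy classes: {e} of size 1, {r^1, r^4} of size 2, {r^2, r^3} of size 2, {s, sr, ..., sr^4} of size 5.
Character table:
  irrep \ class              {e} (size 1)  {r^1, r^4} (size 2)  {r^2, r^3} (size 2)  {s, sr, ..., sr^4} (size 5)
  chi_1 (triv)               1             1                    1                    1                          
  chi_2 (sign: r->1, s->-1)  1             1                    1                    -1                         
  chi_3 (2d, j=1)            2             -1/2 + sqrt(5)/2     -sqrt(5)/2 - 1/2     0                          
  chi_4 (2d, j=2)            2             -sqrt(5)/2 - 1/2     -1/2 + sqrt(5)/2     0                          

Spot check: chi_2 (sign: r->1, s->-1) on {s, sr, ..., sr^4} = -1.

Solution. D_5 has order 2*5 = 10 with 4 conjugacy classes, hence 4 irreducibles. Sum of squared dims 1 + 1 + 4 + 4 = 10 = |G|. Linear characters come from the abelianisation; the 2-dimensional irreps have character r^k -> 2*cos(2*pi*j*k/5), reflections -> 0.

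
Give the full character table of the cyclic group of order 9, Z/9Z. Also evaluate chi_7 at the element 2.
Character table of Z/9Z (irreps indexed chi_0,...,chi_8 with chi_k(m) = zeta_9^(k*m), zeta_9 = exp(2*pi*i/9)):
  irrep \ class  {0} (size 1)  {1} (size 1)    {2} (size 1)    {3} (size 1)    {4} (size 1)    {5} (size 1)    {6} (size 1)    {7} (size 1)    {8} (size 1)  
  chi_0          1             1               1               1               1               1               1               1               1             
  chi_1          1             exp(2*I*pi/9)   exp(4*I*pi/9)   exp(2*I*pi/3)   exp(8*I*pi/9)   exp(-8*I*pi/9)  exp(-2*I*pi/3)  exp(-4*I*pi/9)  exp(-2*I*pi/9)
  chi_2          1             exp(4*I*pi/9)   exp(8*I*pi/9)   exp(-2*I*pi/3)  exp(-2*I*pi/9)  exp(2*I*pi/9)   exp(2*I*pi/3)   exp(-8*I*pi/9)  exp(-4*I*pi/9)
  chi_3          1             exp(2*I*pi/3)   exp(-2*I*pi/3)  1               exp(2*I*pi/3)   exp(-2*I*pi/3)  1               exp(2*I*pi/3)   exp(-2*I*pi/3)
  chi_4          1             exp(8*I*pi/9)   exp(-2*I*pi/9)  exp(2*I*pi/3)   exp(-4*I*pi/9)  exp(4*I*pi/9)   exp(-2*I*pi/3)  exp(2*I*pi/9)   exp(-8*I*pi/9)
  chi_5          1             exp(-8*I*pi/9)  exp(2*I*pi/9)   exp(-2*I*pi/3)  exp(4*I*pi/9)   exp(-4*I*pi/9)  exp(2*I*pi/3)   exp(-2*I*pi/9)  exp(8*I*pi/9) 
  chi_6          1             exp(-2*I*pi/3)  exp(2*I*pi/3)   1               exp(-2*I*pi/3)  exp(2*I*pi/3)   1               exp(-2*I*pi/3)  exp(2*I*pi/3) 
  chi_7          1             exp(-4*I*pi/9)  exp(-8*I*pi/9)  exp(2*I*pi/3)   exp(2*I*pi/9)   exp(-2*I*pi/9)  exp(-2*I*pi/3)  exp(8*I*pi/9)   exp(4*I*pi/9) 
  chi_8          1             exp(-2*I*pi/9)  exp(-4*I*pi/9)  exp(-2*I*pi/3)  exp(-8*I*pi/9)  exp(8*I*pi/9)   exp(2*I*pi/3)   exp(4*I*pi/9)   exp(2*I*pi/9) 

Spot check: chi_7(2) = zeta_9^(7*2) = zeta_9^14 = exp(-8*I*pi/9).

Reasoning: Z/9Z is abelian, so all 9 irreducible complex representations are 1-dimensional. They are given by chi_k(m) = zeta_9^(k*m) for k = 0,...,8. Row orthogonality: sum_m chi_k(m) conj(chi_l(m)) = 9 * [k = l].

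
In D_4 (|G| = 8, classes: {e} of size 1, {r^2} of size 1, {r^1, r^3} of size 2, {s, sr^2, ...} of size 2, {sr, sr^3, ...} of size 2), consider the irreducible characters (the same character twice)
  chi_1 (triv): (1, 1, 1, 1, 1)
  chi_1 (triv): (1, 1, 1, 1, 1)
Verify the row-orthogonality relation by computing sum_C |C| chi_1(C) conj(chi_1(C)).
Sum = 8 = |G| = 8; so <chi_1, chi_1> = 1 (norm-1 confirms irreducibility).

Details: Compute term by term over conjugacy classes (|C| * chi_1(C) * conj(chi_1(C))):
  1*(1)*conj(1) + 1*(1)*conj(1) + 2*(1)*conj(1) + 2*(1)*conj(1) + 2*(1)*conj(1)
  = (1) + (1) + (2) + (2) + (2)
  = 8.
Dividing by |G| = 8 gives 8/8 = 1, matching the row-orthogonality relation <chi_1, chi_1> = [chi_1 = chi_1].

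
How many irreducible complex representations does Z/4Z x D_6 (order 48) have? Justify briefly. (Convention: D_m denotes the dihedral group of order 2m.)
24

Argument: The number of irreducible complex representations of a finite group equals its number of conjugacy classes. For a direct product, #classes(G x H) = #classes(G) * #classes(H). Z/4Z has 4 classes (abelian), D_6 has 6 classes, so 4 * 6 = 24, so Z/4Z x D_6 (order 48) has exactly 24 irreducible complex representations.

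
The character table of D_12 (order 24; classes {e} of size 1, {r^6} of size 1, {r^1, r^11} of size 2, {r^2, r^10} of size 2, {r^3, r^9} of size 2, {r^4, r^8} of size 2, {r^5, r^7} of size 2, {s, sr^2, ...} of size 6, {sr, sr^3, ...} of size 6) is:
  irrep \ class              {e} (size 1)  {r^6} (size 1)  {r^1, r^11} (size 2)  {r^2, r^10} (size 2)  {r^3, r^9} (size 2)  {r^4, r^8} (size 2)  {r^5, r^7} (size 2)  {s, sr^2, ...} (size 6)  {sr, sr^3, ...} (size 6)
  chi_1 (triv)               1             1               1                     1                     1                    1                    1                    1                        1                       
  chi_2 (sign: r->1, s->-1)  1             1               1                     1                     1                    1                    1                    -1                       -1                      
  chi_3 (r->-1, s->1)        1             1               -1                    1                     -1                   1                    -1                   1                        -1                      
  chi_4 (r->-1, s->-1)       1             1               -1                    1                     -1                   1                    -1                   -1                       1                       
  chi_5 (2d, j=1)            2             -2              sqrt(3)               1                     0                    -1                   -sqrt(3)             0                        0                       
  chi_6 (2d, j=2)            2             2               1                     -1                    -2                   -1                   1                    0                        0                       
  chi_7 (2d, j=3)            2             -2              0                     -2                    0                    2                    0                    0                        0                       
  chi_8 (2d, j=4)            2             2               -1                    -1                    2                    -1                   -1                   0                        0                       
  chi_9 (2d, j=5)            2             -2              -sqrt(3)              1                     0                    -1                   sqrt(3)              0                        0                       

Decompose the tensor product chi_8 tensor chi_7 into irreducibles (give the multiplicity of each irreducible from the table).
chi_8 tensor chi_7 = chi_5 + chi_9 (all other irreducibles have multiplicity 0).

Explanation: The character of a tensor product is the pointwise product (chi_8 * chi_7)(C) = chi_8(C) * chi_7(C):
  {e}: (2)*(2), {r^6}: (2)*(-2), {r^1, r^11}: (-1)*(0), {r^2, r^10}: (-1)*(-2), {r^3, r^9}: (2)*(0), {r^4, r^8}: (-1)*(2), {r^5, r^7}: (-1)*(0), {s, sr^2, ...}: (0)*(0), {sr, sr^3, ...}: (0)*(0)
so (chi_8 * chi_7) takes values
  {e} -> 4, {r^6} -> -4, {r^1, r^11} -> 0, {r^2, r^10} -> 2, {r^3, r^9} -> 0, {r^4, r^8} -> -2, {r^5, r^7} -> 0, {s, sr^2, ...} -> 0, {sr, sr^3, ...} -> 0.
Now take the inner product of this character with each irreducible chi from the table, <chi_8*chi_7, chi> = (1/24) sum_C |C| (chi_8*chi_7)(C) conj(chi(C)):
  <chi_8*chi_7, chi_1> = (1/24)[1*(4)*conj(1) + 1*(-4)*conj(1) + 2*(0)*conj(1) + 2*(2)*conj(1) + 2*(0)*conj(1) + 2*(-2)*conj(1) + 2*(0)*conj(1) + 6*(0)*conj(1) + 6*(0)*conj(1)]
      = (1/24)[(4) + (-4) + (0) + (4) + (0) + (-4) + (0) + (0) + (0)] = 0/24 = 0
  <chi_8*chi_7, chi_2> = (1/24)[1*(4)*conj(1) + 1*(-4)*conj(1) + 2*(0)*conj(1) + 2*(2)*conj(1) + 2*(0)*conj(1) + 2*(-2)*conj(1) + 2*(0)*conj(1) + 6*(0)*conj(-1) + 6*(0)*conj(-1)]
      = (1/24)[(4) + (-4) + (0) + (4) + (0) + (-4) + (0) + (0) + (0)] = 0/24 = 0
  <chi_8*chi_7, chi_3> = (1/24)[1*(4)*conj(1) + 1*(-4)*conj(1) + 2*(0)*conj(-1) + 2*(2)*conj(1) + 2*(0)*conj(-1) + 2*(-2)*conj(1) + 2*(0)*conj(-1) + 6*(0)*conj(1) + 6*(0)*conj(-1)]
      = (1/24)[(4) + (-4) + (0) + (4) + (0) + (-4) + (0) + (0) + (0)] = 0/24 = 0
  <chi_8*chi_7, chi_4> = (1/24)[1*(4)*conj(1) + 1*(-4)*conj(1) + 2*(0)*conj(-1) + 2*(2)*conj(1) + 2*(0)*conj(-1) + 2*(-2)*conj(1) + 2*(0)*conj(-1) + 6*(0)*conj(-1) + 6*(0)*conj(1)]
      = (1/24)[(4) + (-4) + (0) + (4) + (0) + (-4) + (0) + (0) + (0)] = 0/24 = 0
  <chi_8*chi_7, chi_5> = (1/24)[1*(4)*conj(2) + 1*(-4)*conj(-2) + 2*(0)*conj(sqrt(3)) + 2*(2)*conj(1) + 2*(0)*conj(0) + 2*(-2)*conj(-1) + 2*(0)*conj(-sqrt(3)) + 6*(0)*conj(0) + 6*(0)*conj(0)]
      = (1/24)[(8) + (8) + (0) + (4) + (0) + (4) + (0) + (0) + (0)] = 24/24 = 1
  <chi_8*chi_7, chi_6> = (1/24)[1*(4)*conj(2) + 1*(-4)*conj(2) + 2*(0)*conj(1) + 2*(2)*conj(-1) + 2*(0)*conj(-2) + 2*(-2)*conj(-1) + 2*(0)*conj(1) + 6*(0)*conj(0) + 6*(0)*conj(0)]
      = (1/24)[(8) + (-8) + (0) + (-4) + (0) + (4) + (0) + (0) + (0)] = 0/24 = 0
  <chi_8*chi_7, chi_7> = (1/24)[1*(4)*conj(2) + 1*(-4)*conj(-2) + 2*(0)*conj(0) + 2*(2)*conj(-2) + 2*(0)*conj(0) + 2*(-2)*conj(2) + 2*(0)*conj(0) + 6*(0)*conj(0) + 6*(0)*conj(0)]
      = (1/24)[(8) + (8) + (0) + (-8) + (0) + (-8) + (0) + (0) + (0)] = 0/24 = 0
  <chi_8*chi_7, chi_8> = (1/24)[1*(4)*conj(2) + 1*(-4)*conj(2) + 2*(0)*conj(-1) + 2*(2)*conj(-1) + 2*(0)*conj(2) + 2*(-2)*conj(-1) + 2*(0)*conj(-1) + 6*(0)*conj(0) + 6*(0)*conj(0)]
      = (1/24)[(8) + (-8) + (0) + (-4) + (0) + (4) + (0) + (0) + (0)] = 0/24 = 0
  <chi_8*chi_7, chi_9> = (1/24)[1*(4)*conj(2) + 1*(-4)*conj(-2) + 2*(0)*conj(-sqrt(3)) + 2*(2)*conj(1) + 2*(0)*conj(0) + 2*(-2)*conj(-1) + 2*(0)*conj(sqrt(3)) + 6*(0)*conj(0) + 6*(0)*conj(0)]
      = (1/24)[(8) + (8) + (0) + (4) + (0) + (4) + (0) + (0) + (0)] = 24/24 = 1
Hence the multiplicities are chi_5: 1, chi_9: 1. Dimension check: dim(chi_8)*dim(chi_7) = 2*2 = 4 and sum (mult * dim) = 1*2 + 1*2 = 4.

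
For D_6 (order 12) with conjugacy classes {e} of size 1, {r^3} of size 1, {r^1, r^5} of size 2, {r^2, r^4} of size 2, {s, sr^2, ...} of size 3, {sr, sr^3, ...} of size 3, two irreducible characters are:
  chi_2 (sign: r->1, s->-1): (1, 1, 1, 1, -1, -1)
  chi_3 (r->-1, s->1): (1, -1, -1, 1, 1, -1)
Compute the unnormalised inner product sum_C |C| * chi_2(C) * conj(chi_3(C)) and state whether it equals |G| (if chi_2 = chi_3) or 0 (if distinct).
Sum = 0; so <chi_2, chi_3> = 0 (distinct irreducibles are orthogonal).

Proof sketch: Compute term by term over conjugacy classes (|C| * chi_2(C) * conj(chi_3(C))):
  1*(1)*conj(1) + 1*(1)*conj(-1) + 2*(1)*conj(-1) + 2*(1)*conj(1) + 3*(-1)*conj(1) + 3*(-1)*conj(-1)
  = (1) + (-1) + (-2) + (2) + (-3) + (3)
  = 0.
Dividing by |G| = 12 gives 0/12 = 0, matching the row-orthogonality relation <chi_2, chi_3> = [chi_2 = chi_3].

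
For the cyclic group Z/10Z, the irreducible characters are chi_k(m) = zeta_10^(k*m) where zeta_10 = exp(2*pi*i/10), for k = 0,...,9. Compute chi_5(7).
chi_5(7) = zeta_10^35 = -1

Justification: chi_5(7) = zeta_10^(5*7) = zeta_10^35. Since zeta_10^10 = 1, this equals zeta_10^5 = exp(2*pi*i*5/10) = -1.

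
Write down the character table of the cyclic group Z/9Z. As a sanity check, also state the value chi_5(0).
Character table of Z/9Z (irreps indexed chi_0,...,chi_8 with chi_k(m) = zeta_9^(k*m), zeta_9 = exp(2*pi*i/9)):
  irrep \ class  {0} (size 1)  {1} (size 1)    {2} (size 1)    {3} (size 1)    {4} (size 1)    {5} (size 1)    {6} (size 1)    {7} (size 1)    {8} (size 1)  
  chi_0          1             1               1               1               1               1               1               1               1             
  chi_1          1             exp(2*I*pi/9)   exp(4*I*pi/9)   exp(2*I*pi/3)   exp(8*I*pi/9)   exp(-8*I*pi/9)  exp(-2*I*pi/3)  exp(-4*I*pi/9)  exp(-2*I*pi/9)
  chi_2          1             exp(4*I*pi/9)   exp(8*I*pi/9)   exp(-2*I*pi/3)  exp(-2*I*pi/9)  exp(2*I*pi/9)   exp(2*I*pi/3)   exp(-8*I*pi/9)  exp(-4*I*pi/9)
  chi_3          1             exp(2*I*pi/3)   exp(-2*I*pi/3)  1               exp(2*I*pi/3)   exp(-2*I*pi/3)  1               exp(2*I*pi/3)   exp(-2*I*pi/3)
  chi_4          1             exp(8*I*pi/9)   exp(-2*I*pi/9)  exp(2*I*pi/3)   exp(-4*I*pi/9)  exp(4*I*pi/9)   exp(-2*I*pi/3)  exp(2*I*pi/9)   exp(-8*I*pi/9)
  chi_5          1             exp(-8*I*pi/9)  exp(2*I*pi/9)   exp(-2*I*pi/3)  exp(4*I*pi/9)   exp(-4*I*pi/9)  exp(2*I*pi/3)   exp(-2*I*pi/9)  exp(8*I*pi/9) 
  chi_6          1             exp(-2*I*pi/3)  exp(2*I*pi/3)   1               exp(-2*I*pi/3)  exp(2*I*pi/3)   1               exp(-2*I*pi/3)  exp(2*I*pi/3) 
  chi_7          1             exp(-4*I*pi/9)  exp(-8*I*pi/9)  exp(2*I*pi/3)   exp(2*I*pi/9)   exp(-2*I*pi/9)  exp(-2*I*pi/3)  exp(8*I*pi/9)   exp(4*I*pi/9) 
  chi_8          1             exp(-2*I*pi/9)  exp(-4*I*pi/9)  exp(-2*I*pi/3)  exp(-8*I*pi/9)  exp(8*I*pi/9)   exp(2*I*pi/3)   exp(4*I*pi/9)   exp(2*I*pi/9) 

Spot check: chi_5(0) = zeta_9^(5*0) = zeta_9^0 = 1.

Details: Z/9Z is abelian, so all 9 irreducible complex representations are 1-dimensional. They are given by chi_k(m) = zeta_9^(k*m) for k = 0,...,8. Row orthogonality: sum_m chi_k(m) conj(chi_l(m)) = 9 * [k = l].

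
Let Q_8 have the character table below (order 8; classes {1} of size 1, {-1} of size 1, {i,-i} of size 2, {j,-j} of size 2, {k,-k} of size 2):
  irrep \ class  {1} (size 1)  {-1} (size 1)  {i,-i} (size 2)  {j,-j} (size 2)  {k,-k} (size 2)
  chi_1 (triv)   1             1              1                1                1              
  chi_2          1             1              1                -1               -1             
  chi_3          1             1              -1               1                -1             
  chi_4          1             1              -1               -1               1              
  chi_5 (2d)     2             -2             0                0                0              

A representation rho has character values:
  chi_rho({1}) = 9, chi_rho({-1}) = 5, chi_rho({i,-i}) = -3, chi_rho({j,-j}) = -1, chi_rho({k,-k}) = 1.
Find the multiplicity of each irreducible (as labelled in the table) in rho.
Multiplicities: chi_1: 1, chi_2: 1, chi_3: 2, chi_4: 3, chi_5: 1.

Justification: Use <chi_rho, chi> = (1/|G|) sum_C |C| * chi_rho(C) * conj(chi(C)) with |G| = 8 for each irreducible chi in the table:
  <chi_rho, chi_1> = (1/8)[1*(9)*conj(1) + 1*(5)*conj(1) + 2*(-3)*conj(1) + 2*(-1)*conj(1) + 2*(1)*conj(1)]
      = (1/8)[(9) + (5) + (-6) + (-2) + (2)] = 8/8 = 1
  <chi_rho, chi_2> = (1/8)[1*(9)*conj(1) + 1*(5)*conj(1) + 2*(-3)*conj(1) + 2*(-1)*conj(-1) + 2*(1)*conj(-1)]
      = (1/8)[(9) + (5) + (-6) + (2) + (-2)] = 8/8 = 1
  <chi_rho, chi_3> = (1/8)[1*(9)*conj(1) + 1*(5)*conj(1) + 2*(-3)*conj(-1) + 2*(-1)*conj(1) + 2*(1)*conj(-1)]
      = (1/8)[(9) + (5) + (6) + (-2) + (-2)] = 16/8 = 2
  <chi_rho, chi_4> = (1/8)[1*(9)*conj(1) + 1*(5)*conj(1) + 2*(-3)*conj(-1) + 2*(-1)*conj(-1) + 2*(1)*conj(1)]
      = (1/8)[(9) + (5) + (6) + (2) + (2)] = 24/8 = 3
  <chi_rho, chi_5> = (1/8)[1*(9)*conj(2) + 1*(5)*conj(-2) + 2*(-3)*conj(0) + 2*(-1)*conj(0) + 2*(1)*conj(0)]
      = (1/8)[(18) + (-10) + (0) + (0) + (0)] = 8/8 = 1
Dimension check: dim(rho) = sum (mult * dim) = 1*1 + 1*1 + 2*1 + 3*1 + 1*2 = 9 = chi_rho(e) = 9.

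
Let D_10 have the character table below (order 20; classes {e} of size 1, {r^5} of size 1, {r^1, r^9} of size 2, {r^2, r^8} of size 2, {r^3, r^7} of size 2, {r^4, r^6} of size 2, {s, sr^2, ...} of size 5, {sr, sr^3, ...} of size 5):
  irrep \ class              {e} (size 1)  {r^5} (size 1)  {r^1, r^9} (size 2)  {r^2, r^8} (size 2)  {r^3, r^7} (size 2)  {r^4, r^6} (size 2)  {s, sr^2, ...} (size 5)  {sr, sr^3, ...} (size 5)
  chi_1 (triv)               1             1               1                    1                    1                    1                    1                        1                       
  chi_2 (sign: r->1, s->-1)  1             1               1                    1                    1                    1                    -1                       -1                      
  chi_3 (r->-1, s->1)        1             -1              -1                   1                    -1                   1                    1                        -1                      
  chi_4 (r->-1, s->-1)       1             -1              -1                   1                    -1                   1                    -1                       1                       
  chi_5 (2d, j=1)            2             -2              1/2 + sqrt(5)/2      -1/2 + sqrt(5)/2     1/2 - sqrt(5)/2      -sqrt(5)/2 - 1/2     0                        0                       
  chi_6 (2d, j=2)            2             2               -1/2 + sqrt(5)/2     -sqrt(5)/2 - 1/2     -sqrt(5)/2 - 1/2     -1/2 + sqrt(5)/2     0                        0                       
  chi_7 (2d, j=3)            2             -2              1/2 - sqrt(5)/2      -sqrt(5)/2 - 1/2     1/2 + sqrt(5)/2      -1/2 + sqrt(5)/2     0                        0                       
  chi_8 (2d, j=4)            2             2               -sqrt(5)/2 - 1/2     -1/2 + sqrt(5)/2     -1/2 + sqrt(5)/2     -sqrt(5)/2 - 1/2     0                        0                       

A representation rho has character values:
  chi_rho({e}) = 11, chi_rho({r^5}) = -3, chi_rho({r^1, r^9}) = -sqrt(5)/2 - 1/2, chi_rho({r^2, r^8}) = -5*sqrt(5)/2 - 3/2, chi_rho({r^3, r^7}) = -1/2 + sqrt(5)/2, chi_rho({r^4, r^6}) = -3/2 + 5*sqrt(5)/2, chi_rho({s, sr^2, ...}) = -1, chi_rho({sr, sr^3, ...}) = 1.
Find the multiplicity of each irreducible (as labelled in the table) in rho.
Multiplicities: chi_1: 0, chi_2: 0, chi_3: 0, chi_4: 1, chi_5: 0, chi_6: 2, chi_7: 3, chi_8: 0.

Derivation: Use <chi_rho, chi> = (1/|G|) sum_C |C| * chi_rho(C) * conj(chi(C)) with |G| = 20 for each irreducible chi in the table:
  <chi_rho, chi_1> = (1/20)[1*(11)*conj(1) + 1*(-3)*conj(1) + 2*(-sqrt(5)/2 - 1/2)*conj(1) + 2*(-5*sqrt(5)/2 - 3/2)*conj(1) + 2*(-1/2 + sqrt(5)/2)*conj(1) + 2*(-3/2 + 5*sqrt(5)/2)*conj(1) + 5*(-1)*conj(1) + 5*(1)*conj(1)]
      = (1/20)[(11) + (-3) + (-sqrt(5) - 1) + (-5*sqrt(5) - 3) + (-1 + sqrt(5)) + (-3 + 5*sqrt(5)) + (-5) + (5)] = 0/20 = 0
  <chi_rho, chi_2> = (1/20)[1*(11)*conj(1) + 1*(-3)*conj(1) + 2*(-sqrt(5)/2 - 1/2)*conj(1) + 2*(-5*sqrt(5)/2 - 3/2)*conj(1) + 2*(-1/2 + sqrt(5)/2)*conj(1) + 2*(-3/2 + 5*sqrt(5)/2)*conj(1) + 5*(-1)*conj(-1) + 5*(1)*conj(-1)]
      = (1/20)[(11) + (-3) + (-sqrt(5) - 1) + (-5*sqrt(5) - 3) + (-1 + sqrt(5)) + (-3 + 5*sqrt(5)) + (5) + (-5)] = 0/20 = 0
  <chi_rho, chi_3> = (1/20)[1*(11)*conj(1) + 1*(-3)*conj(-1) + 2*(-sqrt(5)/2 - 1/2)*conj(-1) + 2*(-5*sqrt(5)/2 - 3/2)*conj(1) + 2*(-1/2 + sqrt(5)/2)*conj(-1) + 2*(-3/2 + 5*sqrt(5)/2)*conj(1) + 5*(-1)*conj(1) + 5*(1)*conj(-1)]
      = (1/20)[(11) + (3) + (1 + sqrt(5)) + (-5*sqrt(5) - 3) + (1 - sqrt(5)) + (-3 + 5*sqrt(5)) + (-5) + (-5)] = 0/20 = 0
  <chi_rho, chi_4> = (1/20)[1*(11)*conj(1) + 1*(-3)*conj(-1) + 2*(-sqrt(5)/2 - 1/2)*conj(-1) + 2*(-5*sqrt(5)/2 - 3/2)*conj(1) + 2*(-1/2 + sqrt(5)/2)*conj(-1) + 2*(-3/2 + 5*sqrt(5)/2)*conj(1) + 5*(-1)*conj(-1) + 5*(1)*conj(1)]
      = (1/20)[(11) + (3) + (1 + sqrt(5)) + (-5*sqrt(5) - 3) + (1 - sqrt(5)) + (-3 + 5*sqrt(5)) + (5) + (5)] = 20/20 = 1
  <chi_rho, chi_5> = (1/20)[1*(11)*conj(2) + 1*(-3)*conj(-2) + 2*(-sqrt(5)/2 - 1/2)*conj(1/2 + sqrt(5)/2) + 2*(-5*sqrt(5)/2 - 3/2)*conj(-1/2 + sqrt(5)/2) + 2*(-1/2 + sqrt(5)/2)*conj(1/2 - sqrt(5)/2) + 2*(-3/2 + 5*sqrt(5)/2)*conj(-sqrt(5)/2 - 1/2) + 5*(-1)*conj(0) + 5*(1)*conj(0)]
      = (1/20)[(22) + (6) + (-3 - sqrt(5)) + (-11 + sqrt(5)) + (-3 + sqrt(5)) + (-11 - sqrt(5)) + (0) + (0)] = 0/20 = 0
  <chi_rho, chi_6> = (1/20)[1*(11)*conj(2) + 1*(-3)*conj(2) + 2*(-sqrt(5)/2 - 1/2)*conj(-1/2 + sqrt(5)/2) + 2*(-5*sqrt(5)/2 - 3/2)*conj(-sqrt(5)/2 - 1/2) + 2*(-1/2 + sqrt(5)/2)*conj(-sqrt(5)/2 - 1/2) + 2*(-3/2 + 5*sqrt(5)/2)*conj(-1/2 + sqrt(5)/2) + 5*(-1)*conj(0) + 5*(1)*conj(0)]
      = (1/20)[(22) + (-6) + (-2) + (4*sqrt(5) + 14) + (-2) + (14 - 4*sqrt(5)) + (0) + (0)] = 40/20 = 2
  <chi_rho, chi_7> = (1/20)[1*(11)*conj(2) + 1*(-3)*conj(-2) + 2*(-sqrt(5)/2 - 1/2)*conj(1/2 - sqrt(5)/2) + 2*(-5*sqrt(5)/2 - 3/2)*conj(-sqrt(5)/2 - 1/2) + 2*(-1/2 + sqrt(5)/2)*conj(1/2 + sqrt(5)/2) + 2*(-3/2 + 5*sqrt(5)/2)*conj(-1/2 + sqrt(5)/2) + 5*(-1)*conj(0) + 5*(1)*conj(0)]
      = (1/20)[(22) + (6) + (2) + (4*sqrt(5) + 14) + (2) + (14 - 4*sqrt(5)) + (0) + (0)] = 60/20 = 3
  <chi_rho, chi_8> = (1/20)[1*(11)*conj(2) + 1*(-3)*conj(2) + 2*(-sqrt(5)/2 - 1/2)*conj(-sqrt(5)/2 - 1/2) + 2*(-5*sqrt(5)/2 - 3/2)*conj(-1/2 + sqrt(5)/2) + 2*(-1/2 + sqrt(5)/2)*conj(-1/2 + sqrt(5)/2) + 2*(-3/2 + 5*sqrt(5)/2)*conj(-sqrt(5)/2 - 1/2) + 5*(-1)*conj(0) + 5*(1)*conj(0)]
      = (1/20)[(22) + (-6) + (sqrt(5) + 3) + (-11 + sqrt(5)) + (3 - sqrt(5)) + (-11 - sqrt(5)) + (0) + (0)] = 0/20 = 0
Dimension check: dim(rho) = sum (mult * dim) = 0*1 + 0*1 + 0*1 + 1*1 + 0*2 + 2*2 + 3*2 + 0*2 = 11 = chi_rho(e) = 11.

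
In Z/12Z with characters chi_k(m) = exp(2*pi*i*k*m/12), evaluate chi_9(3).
chi_9(3) = zeta_12^27 = I

chi_9(3) = zeta_12^(9*3) = zeta_12^27. Since zeta_12^12 = 1, this equals zeta_12^3 = exp(2*pi*i*3/12) = I.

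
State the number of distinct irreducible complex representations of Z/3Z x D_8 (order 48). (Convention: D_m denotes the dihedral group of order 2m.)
21

Working: The number of irreducible complex representations of a finite group equals its number of conjugacy classes. For a direct product, #classes(G x H) = #classes(G) * #classes(H). Z/3Z has 3 classes (abelian), D_8 has 7 classes, so 3 * 7 = 21, so Z/3Z x D_8 (order 48) has exactly 21 irreducible complex representations.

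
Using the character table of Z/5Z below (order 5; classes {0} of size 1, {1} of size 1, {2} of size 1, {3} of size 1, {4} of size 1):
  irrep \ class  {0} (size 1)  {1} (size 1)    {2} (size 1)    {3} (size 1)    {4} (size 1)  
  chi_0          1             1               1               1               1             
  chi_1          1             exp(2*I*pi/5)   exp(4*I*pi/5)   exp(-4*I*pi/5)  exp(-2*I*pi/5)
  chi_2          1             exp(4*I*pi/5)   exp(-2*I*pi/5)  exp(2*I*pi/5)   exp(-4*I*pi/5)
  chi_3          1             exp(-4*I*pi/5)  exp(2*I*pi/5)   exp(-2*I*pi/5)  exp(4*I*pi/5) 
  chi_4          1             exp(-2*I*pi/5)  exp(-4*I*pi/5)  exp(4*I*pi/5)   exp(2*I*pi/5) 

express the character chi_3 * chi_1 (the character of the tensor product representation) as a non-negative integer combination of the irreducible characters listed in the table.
chi_3 tensor chi_1 = chi_4 (all other irreducibles have multiplicity 0).

The character of a tensor product is the pointwise product (chi_3 * chi_1)(C) = chi_3(C) * chi_1(C):
  {0}: (1)*(1), {1}: (exp(-4*I*pi/5))*(exp(2*I*pi/5)), {2}: (exp(2*I*pi/5))*(exp(4*I*pi/5)), {3}: (exp(-2*I*pi/5))*(exp(-4*I*pi/5)), {4}: (exp(4*I*pi/5))*(exp(-2*I*pi/5))
so (chi_3 * chi_1) takes values
  {0} -> 1, {1} -> exp(-2*I*pi/5), {2} -> exp(-4*I*pi/5), {3} -> exp(4*I*pi/5), {4} -> exp(2*I*pi/5).
Now take the inner product of this character with each irreducible chi from the table, <chi_3*chi_1, chi> = (1/5) sum_C |C| (chi_3*chi_1)(C) conj(chi(C)):
  <chi_3*chi_1, chi_0> = (1/5)[1*(1)*conj(1) + 1*(exp(-2*I*pi/5))*conj(1) + 1*(exp(-4*I*pi/5))*conj(1) + 1*(exp(4*I*pi/5))*conj(1) + 1*(exp(2*I*pi/5))*conj(1)]
      = (1/5)[(1) + (exp(-2*I*pi/5)) + (exp(-4*I*pi/5)) + (exp(4*I*pi/5)) + (exp(2*I*pi/5))] = 0/5 = 0
  <chi_3*chi_1, chi_1> = (1/5)[1*(1)*conj(1) + 1*(exp(-2*I*pi/5))*conj(exp(2*I*pi/5)) + 1*(exp(-4*I*pi/5))*conj(exp(4*I*pi/5)) + 1*(exp(4*I*pi/5))*conj(exp(-4*I*pi/5)) + 1*(exp(2*I*pi/5))*conj(exp(-2*I*pi/5))]
      = (1/5)[(1) + (exp(-4*I*pi/5)) + (exp(2*I*pi/5)) + (exp(-2*I*pi/5)) + (exp(4*I*pi/5))] = 0/5 = 0
  <chi_3*chi_1, chi_2> = (1/5)[1*(1)*conj(1) + 1*(exp(-2*I*pi/5))*conj(exp(4*I*pi/5)) + 1*(exp(-4*I*pi/5))*conj(exp(-2*I*pi/5)) + 1*(exp(4*I*pi/5))*conj(exp(2*I*pi/5)) + 1*(exp(2*I*pi/5))*conj(exp(-4*I*pi/5))]
      = (1/5)[(1) + (exp(4*I*pi/5)) + (exp(-2*I*pi/5)) + (exp(2*I*pi/5)) + (exp(-4*I*pi/5))] = 0/5 = 0
  <chi_3*chi_1, chi_3> = (1/5)[1*(1)*conj(1) + 1*(exp(-2*I*pi/5))*conj(exp(-4*I*pi/5)) + 1*(exp(-4*I*pi/5))*conj(exp(2*I*pi/5)) + 1*(exp(4*I*pi/5))*conj(exp(-2*I*pi/5)) + 1*(exp(2*I*pi/5))*conj(exp(4*I*pi/5))]
      = (1/5)[(1) + (exp(2*I*pi/5)) + (exp(4*I*pi/5)) + (exp(-4*I*pi/5)) + (exp(-2*I*pi/5))] = 0/5 = 0
  <chi_3*chi_1, chi_4> = (1/5)[1*(1)*conj(1) + 1*(exp(-2*I*pi/5))*conj(exp(-2*I*pi/5)) + 1*(exp(-4*I*pi/5))*conj(exp(-4*I*pi/5)) + 1*(exp(4*I*pi/5))*conj(exp(4*I*pi/5)) + 1*(exp(2*I*pi/5))*conj(exp(2*I*pi/5))]
      = (1/5)[(1) + (1) + (1) + (1) + (1)] = 5/5 = 1
(Exp terms are combined using exp(i*s)*conj(exp(i*t)) = exp(i*(s-t)), and sums of them are collapsed using the identity that for every m > 1 the m distinct m-th roots of unity sum to 0, e.g. 1 + exp(2*I*pi/3) + exp(-2*I*pi/3) = 0.)
Hence the multiplicities are chi_4: 1. Dimension check: dim(chi_3)*dim(chi_1) = 1*1 = 1 and sum (mult * dim) = 1*1 = 1.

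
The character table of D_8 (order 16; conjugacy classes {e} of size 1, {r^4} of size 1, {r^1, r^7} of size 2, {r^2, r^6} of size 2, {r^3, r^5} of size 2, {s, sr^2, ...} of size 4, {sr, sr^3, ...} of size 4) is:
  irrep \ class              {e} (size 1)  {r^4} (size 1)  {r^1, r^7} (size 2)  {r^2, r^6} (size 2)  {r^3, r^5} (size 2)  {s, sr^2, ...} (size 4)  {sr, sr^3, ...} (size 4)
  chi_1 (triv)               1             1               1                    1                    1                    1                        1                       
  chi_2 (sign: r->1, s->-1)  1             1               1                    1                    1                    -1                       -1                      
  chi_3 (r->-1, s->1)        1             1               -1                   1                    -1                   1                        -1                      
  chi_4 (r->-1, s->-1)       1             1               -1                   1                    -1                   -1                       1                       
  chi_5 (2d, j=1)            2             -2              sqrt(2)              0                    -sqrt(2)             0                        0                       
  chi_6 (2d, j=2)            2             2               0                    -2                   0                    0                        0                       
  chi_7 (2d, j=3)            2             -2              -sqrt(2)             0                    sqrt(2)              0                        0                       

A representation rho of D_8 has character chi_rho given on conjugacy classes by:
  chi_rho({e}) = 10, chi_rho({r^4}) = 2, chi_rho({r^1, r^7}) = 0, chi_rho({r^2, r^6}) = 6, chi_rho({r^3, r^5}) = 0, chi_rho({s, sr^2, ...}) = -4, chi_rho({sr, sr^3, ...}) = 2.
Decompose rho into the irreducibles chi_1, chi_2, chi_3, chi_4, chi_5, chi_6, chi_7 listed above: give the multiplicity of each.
Multiplicities: chi_1: 1, chi_2: 2, chi_3: 0, chi_4: 3, chi_5: 1, chi_6: 0, chi_7: 1.

Derivation: Use <chi_rho, chi> = (1/|G|) sum_C |C| * chi_rho(C) * conj(chi(C)) with |G| = 16 for each irreducible chi in the table:
  <chi_rho, chi_1> = (1/16)[1*(10)*conj(1) + 1*(2)*conj(1) + 2*(0)*conj(1) + 2*(6)*conj(1) + 2*(0)*conj(1) + 4*(-4)*conj(1) + 4*(2)*conj(1)]
      = (1/16)[(10) + (2) + (0) + (12) + (0) + (-16) + (8)] = 16/16 = 1
  <chi_rho, chi_2> = (1/16)[1*(10)*conj(1) + 1*(2)*conj(1) + 2*(0)*conj(1) + 2*(6)*conj(1) + 2*(0)*conj(1) + 4*(-4)*conj(-1) + 4*(2)*conj(-1)]
      = (1/16)[(10) + (2) + (0) + (12) + (0) + (16) + (-8)] = 32/16 = 2
  <chi_rho, chi_3> = (1/16)[1*(10)*conj(1) + 1*(2)*conj(1) + 2*(0)*conj(-1) + 2*(6)*conj(1) + 2*(0)*conj(-1) + 4*(-4)*conj(1) + 4*(2)*conj(-1)]
      = (1/16)[(10) + (2) + (0) + (12) + (0) + (-16) + (-8)] = 0/16 = 0
  <chi_rho, chi_4> = (1/16)[1*(10)*conj(1) + 1*(2)*conj(1) + 2*(0)*conj(-1) + 2*(6)*conj(1) + 2*(0)*conj(-1) + 4*(-4)*conj(-1) + 4*(2)*conj(1)]
      = (1/16)[(10) + (2) + (0) + (12) + (0) + (16) + (8)] = 48/16 = 3
  <chi_rho, chi_5> = (1/16)[1*(10)*conj(2) + 1*(2)*conj(-2) + 2*(0)*conj(sqrt(2)) + 2*(6)*conj(0) + 2*(0)*conj(-sqrt(2)) + 4*(-4)*conj(0) + 4*(2)*conj(0)]
      = (1/16)[(20) + (-4) + (0) + (0) + (0) + (0) + (0)] = 16/16 = 1
  <chi_rho, chi_6> = (1/16)[1*(10)*conj(2) + 1*(2)*conj(2) + 2*(0)*conj(0) + 2*(6)*conj(-2) + 2*(0)*conj(0) + 4*(-4)*conj(0) + 4*(2)*conj(0)]
      = (1/16)[(20) + (4) + (0) + (-24) + (0) + (0) + (0)] = 0/16 = 0
  <chi_rho, chi_7> = (1/16)[1*(10)*conj(2) + 1*(2)*conj(-2) + 2*(0)*conj(-sqrt(2)) + 2*(6)*conj(0) + 2*(0)*conj(sqrt(2)) + 4*(-4)*conj(0) + 4*(2)*conj(0)]
      = (1/16)[(20) + (-4) + (0) + (0) + (0) + (0) + (0)] = 16/16 = 1
Dimension check: dim(rho) = sum (mult * dim) = 1*1 + 2*1 + 0*1 + 3*1 + 1*2 + 0*2 + 1*2 = 10 = chi_rho(e) = 10.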